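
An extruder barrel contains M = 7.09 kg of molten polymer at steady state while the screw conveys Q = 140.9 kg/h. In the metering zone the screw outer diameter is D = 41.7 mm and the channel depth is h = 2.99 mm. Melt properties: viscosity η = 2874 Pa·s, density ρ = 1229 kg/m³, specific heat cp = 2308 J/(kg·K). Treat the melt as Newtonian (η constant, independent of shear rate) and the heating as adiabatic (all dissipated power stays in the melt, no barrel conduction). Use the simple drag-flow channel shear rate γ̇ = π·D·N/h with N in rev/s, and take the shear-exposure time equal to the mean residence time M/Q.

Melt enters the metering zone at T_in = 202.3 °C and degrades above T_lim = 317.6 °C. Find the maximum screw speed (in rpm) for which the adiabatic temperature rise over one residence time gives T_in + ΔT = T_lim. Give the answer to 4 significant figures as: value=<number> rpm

value=34.32 rpm

Q_s = Q / 3600 = 140.9 / 3600 = 0.0391389 kg/s
t_res = M / Q_s = 7.09 / 0.0391389 = 181.15 s
Convert to metres: D = 0.0417 m, h = 0.00299 m
Allowable rise: ΔT_a = T_lim − T_in = 317.6 − 202.3 = 115.3 K
Invert ΔT = ηγ̇²t_res/(ρcp) for γ̇: γ̇_max² = ΔT_a ρ cp / (η t_res) = 115.3·1229·2308 / (2874·181.15) = 628.192 s⁻²
Take the square root: γ̇_max = √(628.192) = 25.0638 s⁻¹
N_max = γ̇_max·h / (π·D) = 25.0638 · 0.00299 / (π · 0.0417) = 0.572047 rev/s = 34.3228 rpm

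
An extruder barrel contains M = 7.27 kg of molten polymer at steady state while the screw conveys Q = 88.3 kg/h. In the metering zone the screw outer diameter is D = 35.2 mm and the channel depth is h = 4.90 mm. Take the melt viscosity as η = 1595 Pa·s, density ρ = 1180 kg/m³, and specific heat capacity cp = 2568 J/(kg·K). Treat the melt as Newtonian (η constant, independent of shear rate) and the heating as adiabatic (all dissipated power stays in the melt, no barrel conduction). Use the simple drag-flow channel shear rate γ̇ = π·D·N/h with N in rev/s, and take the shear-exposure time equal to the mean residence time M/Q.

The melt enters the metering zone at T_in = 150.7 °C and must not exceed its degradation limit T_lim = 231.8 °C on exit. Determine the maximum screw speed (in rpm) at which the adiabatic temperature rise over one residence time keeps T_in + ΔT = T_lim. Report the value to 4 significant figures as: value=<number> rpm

value=60.62 rpm

Q_s = Q / 3600 = 88.3 / 3600 = 0.0245278 kg/s
t_res = M / Q_s = 7.27 ÷ 0.0245278 = 296.399 s
D = 35.2 mm = 0.0352 m;  h = 4.90 mm = 0.0049 m
ΔT_a = T_lim − T_in = 231.8 °C − 150.7 °C = 81.1 K
γ̇_max² = ΔT_a·ρ·cp / (η·t_res) = [81.1 × 1180 × 2568] / [1595 × 296.399] = 519.83 s⁻²
Take the square root: γ̇_max = √(519.83) = 22.7998 s⁻¹
N_max = γ̇_max h / (πD) = 22.7998·0.0049/(π·0.0352) = 1.01026 rev/s → ×60 = 60.6157 rpm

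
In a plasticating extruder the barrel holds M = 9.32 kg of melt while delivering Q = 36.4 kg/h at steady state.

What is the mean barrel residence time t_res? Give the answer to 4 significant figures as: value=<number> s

Q_s = Q / 3600 = 36.4 / 3600 = 0.0101111 kg/s
t_res = M / Q_s = 9.32 ÷ 0.0101111 = 921.758 s

value=921.8 s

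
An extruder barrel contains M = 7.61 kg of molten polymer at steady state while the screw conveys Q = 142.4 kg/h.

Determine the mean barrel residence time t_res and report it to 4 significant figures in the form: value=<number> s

value=192.4 s

Q_s = Q / 3600 = 142.4 / 3600 = 0.0395556 kg/s
t_res = M / Q_s = 7.61 ÷ 0.0395556 = 192.388 s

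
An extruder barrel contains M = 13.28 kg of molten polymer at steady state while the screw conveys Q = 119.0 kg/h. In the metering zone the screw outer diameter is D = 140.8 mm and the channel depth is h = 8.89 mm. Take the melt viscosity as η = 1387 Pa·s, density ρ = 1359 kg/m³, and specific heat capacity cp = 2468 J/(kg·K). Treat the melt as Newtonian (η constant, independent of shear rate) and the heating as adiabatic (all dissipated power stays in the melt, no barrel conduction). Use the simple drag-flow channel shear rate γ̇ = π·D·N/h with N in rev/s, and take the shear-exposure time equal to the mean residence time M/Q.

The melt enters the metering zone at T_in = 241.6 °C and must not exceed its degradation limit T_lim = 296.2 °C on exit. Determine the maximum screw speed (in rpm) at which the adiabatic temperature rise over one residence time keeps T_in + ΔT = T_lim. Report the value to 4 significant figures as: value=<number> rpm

Q_s = Q / 3600 = 119.0 / 3600 = 0.0330556 kg/s
Mean residence time: t_res = M/Q_s = 13.28 kg / 0.0330556 kg/s = 401.748 s
Geometry in SI: D = 140.8 mm → 0.1408 m, h = 8.89 mm → 0.00889 m
Allowable rise: ΔT_a = T_lim − T_in = 296.2 − 241.6 = 54.6 K
γ̇_max² = ΔT_a·ρ·cp/(η·t_res) = 54.6·1359·2468/(1387·401.748) = 328.645 s⁻²
Take the square root: γ̇_max = √(328.645) = 18.1286 s⁻¹
Solve γ̇ = πDN/h for N: N_max = γ̇_max·h/(π·D) = 18.1286 × 0.00889 / (π × 0.1408) = 0.364345 rev/s = 21.8607 rpm

value=21.86 rpm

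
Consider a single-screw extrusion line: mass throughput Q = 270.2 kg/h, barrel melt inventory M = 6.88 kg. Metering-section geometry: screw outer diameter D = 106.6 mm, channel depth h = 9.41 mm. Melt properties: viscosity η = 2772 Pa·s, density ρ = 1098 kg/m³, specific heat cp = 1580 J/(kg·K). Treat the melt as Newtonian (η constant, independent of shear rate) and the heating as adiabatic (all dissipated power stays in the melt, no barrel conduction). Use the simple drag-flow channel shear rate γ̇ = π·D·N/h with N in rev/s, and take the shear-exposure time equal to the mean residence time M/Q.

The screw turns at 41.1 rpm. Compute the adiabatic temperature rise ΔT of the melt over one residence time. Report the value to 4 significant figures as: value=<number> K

value=87.05 K

Convert throughput: Q = 270.2 kg/h = 270.2/3600 = 0.0750556 kg/s
Mean residence time: t_res = M/Q_s = 6.88 kg / 0.0750556 kg/s = 91.6654 s
Geometry in metres: D = 106.6 mm → 0.1066 m, h = 9.41 mm → 0.00941 m; screw speed N = 41.1 rpm = 0.685 rev/s
γ̇ = π·D·N / h = π · 0.1066 · 0.685 / 0.00941 = 24.3786 s⁻¹
ΔT = η·γ̇²·t_res / (ρ·cp) = 2772 · (24.3786)² · 91.6654 / (1098 · 1580) = 87.0473 K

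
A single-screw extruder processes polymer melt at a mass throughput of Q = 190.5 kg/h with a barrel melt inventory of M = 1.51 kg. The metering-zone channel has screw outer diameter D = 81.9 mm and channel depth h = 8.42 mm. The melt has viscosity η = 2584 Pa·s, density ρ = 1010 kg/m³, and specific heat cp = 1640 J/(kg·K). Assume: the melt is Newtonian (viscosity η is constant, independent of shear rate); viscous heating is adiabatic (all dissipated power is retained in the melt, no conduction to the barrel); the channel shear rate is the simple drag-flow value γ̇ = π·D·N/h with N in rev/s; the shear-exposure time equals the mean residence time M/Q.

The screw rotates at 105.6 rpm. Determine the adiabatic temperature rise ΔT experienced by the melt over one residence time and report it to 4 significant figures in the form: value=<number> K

Throughput in SI: Q_s = 190.5 kg/h ÷ 3600 s/h = 0.0529167 kg/s
t_res = M / Q_s = 1.51 ÷ 0.0529167 = 28.5354 s
Geometry in metres: D = 81.9 mm → 0.0819 m, h = 8.42 mm → 0.00842 m; screw speed N = 105.6 rpm = 1.76 rev/s
γ̇ = π D N / h = (π)(0.0819)(1.76) / 0.00842 = 53.7817 s⁻¹
ΔT = η·γ̇²·t_res/(ρ·cp) = [2584 × 53.7817² × 28.5354] / [1010 × 1640] = 128.76 K

value=128.8 K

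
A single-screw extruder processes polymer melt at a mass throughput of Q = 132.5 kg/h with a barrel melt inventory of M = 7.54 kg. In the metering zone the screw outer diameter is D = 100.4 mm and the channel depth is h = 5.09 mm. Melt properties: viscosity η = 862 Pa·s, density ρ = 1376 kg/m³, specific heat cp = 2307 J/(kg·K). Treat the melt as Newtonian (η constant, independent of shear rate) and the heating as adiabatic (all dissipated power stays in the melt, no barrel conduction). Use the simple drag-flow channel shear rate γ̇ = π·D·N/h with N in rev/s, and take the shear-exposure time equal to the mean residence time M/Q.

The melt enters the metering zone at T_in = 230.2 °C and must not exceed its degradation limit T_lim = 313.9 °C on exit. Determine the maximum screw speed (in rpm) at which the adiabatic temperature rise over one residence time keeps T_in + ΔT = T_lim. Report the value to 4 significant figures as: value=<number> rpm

Q_s = Q / 3600 = 132.5 / 3600 = 0.0368056 kg/s
t_res = M / Q_s = 7.54 / 0.0368056 = 204.86 s
Convert to metres: D = 0.1004 m, h = 0.00509 m
ΔT_a = T_lim − T_in = 313.9 − 230.2 = 83.7 K
γ̇_max² = ΔT_a·ρ·cp/(η·t_res) = 83.7·1376·2307/(862·204.86) = 1504.62 s⁻²
γ̇_max = sqrt(1504.62) = 38.7894 s⁻¹
Solve γ̇ = πDN/h for N: N_max = γ̇_max·h/(π·D) = 38.7894 × 0.00509 / (π × 0.1004) = 0.625961 rev/s = 37.5577 rpm

value=37.56 rpm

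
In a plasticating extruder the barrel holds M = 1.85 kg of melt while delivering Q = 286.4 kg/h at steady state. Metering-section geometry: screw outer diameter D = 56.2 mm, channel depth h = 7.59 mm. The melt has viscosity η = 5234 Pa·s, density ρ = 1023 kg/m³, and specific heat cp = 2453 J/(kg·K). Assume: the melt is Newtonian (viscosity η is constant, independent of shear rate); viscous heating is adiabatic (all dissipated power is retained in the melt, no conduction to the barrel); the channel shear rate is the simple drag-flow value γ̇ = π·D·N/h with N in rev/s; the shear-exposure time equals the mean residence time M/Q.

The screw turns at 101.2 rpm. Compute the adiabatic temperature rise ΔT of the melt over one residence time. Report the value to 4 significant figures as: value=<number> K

value=74.66 K

Throughput in SI: Q_s = 286.4 kg/h ÷ 3600 s/h = 0.0795556 kg/s
t_res = M / Q_s = 1.85 / 0.0795556 = 23.2542 s
Geometry in metres: D = 56.2 mm → 0.0562 m, h = 7.59 mm → 0.00759 m; screw speed N = 101.2 rpm = 1.68667 rev/s
γ̇ = π·D·N / h = π · 0.0562 · 1.68667 / 0.00759 = 39.235 s⁻¹
ΔT = η·γ̇²·t_res / (ρ·cp) = 5234 · (39.235)² · 23.2542 / (1023 · 2453) = 74.6636 K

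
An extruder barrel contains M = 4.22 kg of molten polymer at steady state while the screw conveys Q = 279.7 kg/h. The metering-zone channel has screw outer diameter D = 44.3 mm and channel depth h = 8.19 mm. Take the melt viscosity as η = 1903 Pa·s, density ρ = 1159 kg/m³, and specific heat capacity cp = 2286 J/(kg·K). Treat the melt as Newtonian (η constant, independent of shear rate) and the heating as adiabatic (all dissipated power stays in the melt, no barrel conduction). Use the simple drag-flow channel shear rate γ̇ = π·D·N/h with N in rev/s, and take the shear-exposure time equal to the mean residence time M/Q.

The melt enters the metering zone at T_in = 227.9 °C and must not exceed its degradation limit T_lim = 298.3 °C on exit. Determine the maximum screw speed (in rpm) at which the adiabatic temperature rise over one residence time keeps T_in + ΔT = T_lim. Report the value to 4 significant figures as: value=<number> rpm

Convert throughput: Q = 279.7 kg/h = 279.7/3600 = 0.0776944 kg/s
t_res = M / Q_s = 4.22 / 0.0776944 = 54.3153 s
Geometry in SI: D = 44.3 mm → 0.0443 m, h = 8.19 mm → 0.00819 m
ΔT_a = T_lim − T_in = 298.3 °C − 227.9 °C = 70.4 K
γ̇_max² = ΔT_a·ρ·cp / (η·t_res) = [70.4 × 1159 × 2286] / [1903 × 54.3153] = 1804.56 s⁻²
γ̇_max = √1804.56 = 42.4801 s⁻¹
N_max = γ̇_max·h / (π·D) = 42.4801 · 0.00819 / (π · 0.0443) = 2.49986 rev/s = 149.992 rpm

value=150.0 rpm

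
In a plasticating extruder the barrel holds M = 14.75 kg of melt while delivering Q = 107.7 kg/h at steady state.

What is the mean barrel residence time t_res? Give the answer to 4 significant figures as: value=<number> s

value=493.0 s

Convert throughput: Q = 107.7 kg/h = 107.7/3600 = 0.0299167 kg/s
Mean residence time: t_res = M/Q_s = 14.75 kg / 0.0299167 kg/s = 493.036 s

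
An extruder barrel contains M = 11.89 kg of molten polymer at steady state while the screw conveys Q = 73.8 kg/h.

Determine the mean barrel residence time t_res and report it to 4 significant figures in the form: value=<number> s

Throughput in SI: Q_s = 73.8 kg/h ÷ 3600 s/h = 0.0205 kg/s
Mean residence time: t_res = M/Q_s = 11.89 kg / 0.0205 kg/s = 580 s

value=580.0 s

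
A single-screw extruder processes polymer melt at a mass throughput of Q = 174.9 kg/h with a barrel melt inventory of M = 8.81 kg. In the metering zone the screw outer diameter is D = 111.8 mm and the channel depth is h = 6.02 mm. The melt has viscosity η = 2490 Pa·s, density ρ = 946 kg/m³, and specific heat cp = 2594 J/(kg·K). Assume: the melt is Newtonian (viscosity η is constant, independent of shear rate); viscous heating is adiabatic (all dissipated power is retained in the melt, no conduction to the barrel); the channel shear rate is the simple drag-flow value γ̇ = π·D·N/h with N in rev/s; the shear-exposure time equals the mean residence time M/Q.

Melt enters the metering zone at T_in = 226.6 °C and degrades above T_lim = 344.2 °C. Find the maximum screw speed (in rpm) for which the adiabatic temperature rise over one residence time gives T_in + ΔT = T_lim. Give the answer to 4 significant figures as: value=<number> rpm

Convert throughput: Q = 174.9 kg/h = 174.9/3600 = 0.0485833 kg/s
Mean residence time: t_res = M/Q_s = 8.81 kg / 0.0485833 kg/s = 181.338 s
Convert to metres: D = 0.1118 m, h = 0.00602 m
ΔT_a = T_lim − T_in = 344.2 °C − 226.6 °C = 117.6 K
Invert ΔT = ηγ̇²t_res/(ρcp) for γ̇: γ̇_max² = ΔT_a ρ cp / (η t_res) = 117.6·946·2594 / (2490·181.338) = 639.117 s⁻²
Take the square root: γ̇_max = √(639.117) = 25.2808 s⁻¹
Solve γ̇ = πDN/h for N: N_max = γ̇_max·h/(π·D) = 25.2808 × 0.00602 / (π × 0.1118) = 0.433306 rev/s = 25.9984 rpm

value=26.00 rpm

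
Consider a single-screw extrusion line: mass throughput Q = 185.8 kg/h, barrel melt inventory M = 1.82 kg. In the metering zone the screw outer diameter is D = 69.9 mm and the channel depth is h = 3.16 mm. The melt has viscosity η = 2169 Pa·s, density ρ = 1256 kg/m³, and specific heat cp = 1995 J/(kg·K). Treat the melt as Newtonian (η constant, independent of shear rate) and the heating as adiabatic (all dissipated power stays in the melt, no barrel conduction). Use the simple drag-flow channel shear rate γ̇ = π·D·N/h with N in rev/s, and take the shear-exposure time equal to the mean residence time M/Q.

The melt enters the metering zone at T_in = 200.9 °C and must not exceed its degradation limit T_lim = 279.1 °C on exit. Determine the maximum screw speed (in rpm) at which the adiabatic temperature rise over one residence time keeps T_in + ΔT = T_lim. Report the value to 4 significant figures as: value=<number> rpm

Q_s = Q / 3600 = 185.8 / 3600 = 0.0516111 kg/s
t_res = M / Q_s = 1.82 / 0.0516111 = 35.2637 s
Geometry in SI: D = 69.9 mm → 0.0699 m, h = 3.16 mm → 0.00316 m
ΔT_a = T_lim − T_in = 279.1 − 200.9 = 78.2 K
Invert ΔT = ηγ̇²t_res/(ρcp) for γ̇: γ̇_max² = ΔT_a ρ cp / (η t_res) = 78.2·1256·1995 / (2169·35.2637) = 2561.84 s⁻²
γ̇_max = √2561.84 = 50.6146 s⁻¹
N_max = γ̇_max·h / (π·D) = 50.6146 · 0.00316 / (π · 0.0699) = 0.728343 rev/s = 43.7006 rpm

value=43.70 rpm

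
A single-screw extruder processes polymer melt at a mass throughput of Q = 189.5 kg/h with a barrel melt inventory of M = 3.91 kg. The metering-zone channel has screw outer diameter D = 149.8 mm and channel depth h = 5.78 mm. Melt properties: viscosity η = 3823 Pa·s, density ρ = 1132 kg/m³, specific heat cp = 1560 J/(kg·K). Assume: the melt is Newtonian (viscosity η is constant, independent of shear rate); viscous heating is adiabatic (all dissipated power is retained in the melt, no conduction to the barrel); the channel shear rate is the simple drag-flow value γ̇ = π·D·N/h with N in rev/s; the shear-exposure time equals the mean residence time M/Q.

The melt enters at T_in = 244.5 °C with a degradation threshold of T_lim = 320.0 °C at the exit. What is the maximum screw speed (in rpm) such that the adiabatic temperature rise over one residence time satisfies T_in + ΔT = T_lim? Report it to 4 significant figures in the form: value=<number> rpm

Throughput in SI: Q_s = 189.5 kg/h ÷ 3600 s/h = 0.0526389 kg/s
t_res = M / Q_s = 3.91 ÷ 0.0526389 = 74.2797 s
D = 149.8 mm = 0.1498 m;  h = 5.78 mm = 0.00578 m
ΔT_a = T_lim − T_in = 320.0 − 244.5 = 75.5 K
γ̇_max² = ΔT_a·ρ·cp/(η·t_res) = 75.5·1132·1560/(3823·74.2797) = 469.509 s⁻²
Take the square root: γ̇_max = √(469.509) = 21.6681 s⁻¹
Solve γ̇ = πDN/h for N: N_max = γ̇_max·h/(π·D) = 21.6681 × 0.00578 / (π × 0.1498) = 0.266126 rev/s = 15.9676 rpm

value=15.97 rpm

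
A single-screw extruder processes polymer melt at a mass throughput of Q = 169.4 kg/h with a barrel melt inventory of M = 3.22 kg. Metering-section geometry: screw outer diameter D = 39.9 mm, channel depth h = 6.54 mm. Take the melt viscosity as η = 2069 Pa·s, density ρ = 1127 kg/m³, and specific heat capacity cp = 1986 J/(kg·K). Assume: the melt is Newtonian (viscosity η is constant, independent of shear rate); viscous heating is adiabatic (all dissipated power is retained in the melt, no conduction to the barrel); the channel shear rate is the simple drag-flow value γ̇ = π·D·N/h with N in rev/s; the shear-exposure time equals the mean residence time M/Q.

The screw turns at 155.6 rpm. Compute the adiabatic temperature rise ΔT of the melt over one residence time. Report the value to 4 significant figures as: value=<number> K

value=156.3 K

Convert throughput: Q = 169.4 kg/h = 169.4/3600 = 0.0470556 kg/s
t_res = M / Q_s = 3.22 ÷ 0.0470556 = 68.4298 s
Convert to SI: D = 0.0399 m, h = 0.00654 m, N = 155.6/60 = 2.59333 rev/s
γ̇ = π D N / h = (π)(0.0399)(2.59333) / 0.00654 = 49.7054 s⁻¹
ΔT = η·γ̇²·t_res / (ρ·cp) = 2069 · (49.7054)² · 68.4298 / (1127 · 1986) = 156.282 K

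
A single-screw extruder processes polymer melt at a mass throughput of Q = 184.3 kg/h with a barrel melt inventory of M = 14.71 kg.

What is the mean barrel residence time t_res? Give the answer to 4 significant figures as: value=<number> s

Convert throughput: Q = 184.3 kg/h = 184.3/3600 = 0.0511944 kg/s
t_res = M / Q_s = 14.71 ÷ 0.0511944 = 287.336 s

value=287.3 s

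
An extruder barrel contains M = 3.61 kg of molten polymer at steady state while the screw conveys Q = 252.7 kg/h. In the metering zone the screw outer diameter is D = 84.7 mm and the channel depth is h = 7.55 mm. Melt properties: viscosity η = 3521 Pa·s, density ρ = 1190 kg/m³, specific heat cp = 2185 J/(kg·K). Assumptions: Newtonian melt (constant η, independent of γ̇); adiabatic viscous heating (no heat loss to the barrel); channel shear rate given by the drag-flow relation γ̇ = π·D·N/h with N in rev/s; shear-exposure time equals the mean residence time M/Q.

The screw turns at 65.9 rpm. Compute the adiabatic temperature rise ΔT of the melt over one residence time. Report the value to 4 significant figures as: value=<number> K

value=104.4 K

Convert throughput: Q = 252.7 kg/h = 252.7/3600 = 0.0701944 kg/s
t_res = M / Q_s = 3.61 ÷ 0.0701944 = 51.4286 s
D = 84.7 mm = 0.0847 m;  h = 7.55 mm = 0.00755 m;  N = 65.9 rpm / 60 = 1.09833 rev/s
γ̇ = π·D·N / h = π · 0.0847 · 1.09833 / 0.00755 = 38.7098 s⁻¹
Adiabatic rise: ΔT = η γ̇² t_res / (ρ cp) = 3521·(38.7098)²·51.4286 / (1190·2185) = 104.355 K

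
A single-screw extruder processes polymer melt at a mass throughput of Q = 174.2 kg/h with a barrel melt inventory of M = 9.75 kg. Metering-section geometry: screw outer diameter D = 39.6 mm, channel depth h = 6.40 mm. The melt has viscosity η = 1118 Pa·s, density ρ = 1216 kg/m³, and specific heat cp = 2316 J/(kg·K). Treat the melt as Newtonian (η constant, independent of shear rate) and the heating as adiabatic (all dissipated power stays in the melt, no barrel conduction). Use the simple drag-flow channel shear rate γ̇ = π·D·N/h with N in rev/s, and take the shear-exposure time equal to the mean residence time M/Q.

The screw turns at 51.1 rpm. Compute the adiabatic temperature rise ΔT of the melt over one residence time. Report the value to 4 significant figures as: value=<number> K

Q_s = Q / 3600 = 174.2 / 3600 = 0.0483889 kg/s
Mean residence time: t_res = M/Q_s = 9.75 kg / 0.0483889 kg/s = 201.493 s
D = 39.6 mm = 0.0396 m;  h = 6.40 mm = 0.0064 m;  N = 51.1 rpm / 60 = 0.851667 rev/s
Shear rate: γ̇ = πDN/h = π·0.0396·0.851667/0.0064 = 16.5552 s⁻¹
ΔT = η·γ̇²·t_res / (ρ·cp) = 1118 · (16.5552)² · 201.493 / (1216 · 2316) = 21.9229 K

value=21.92 K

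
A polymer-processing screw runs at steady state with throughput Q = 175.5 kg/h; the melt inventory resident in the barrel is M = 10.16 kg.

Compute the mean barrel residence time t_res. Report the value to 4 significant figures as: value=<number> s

value=208.4 s

Q_s = Q / 3600 = 175.5 / 3600 = 0.04875 kg/s
t_res = M / Q_s = 10.16 ÷ 0.04875 = 208.41 s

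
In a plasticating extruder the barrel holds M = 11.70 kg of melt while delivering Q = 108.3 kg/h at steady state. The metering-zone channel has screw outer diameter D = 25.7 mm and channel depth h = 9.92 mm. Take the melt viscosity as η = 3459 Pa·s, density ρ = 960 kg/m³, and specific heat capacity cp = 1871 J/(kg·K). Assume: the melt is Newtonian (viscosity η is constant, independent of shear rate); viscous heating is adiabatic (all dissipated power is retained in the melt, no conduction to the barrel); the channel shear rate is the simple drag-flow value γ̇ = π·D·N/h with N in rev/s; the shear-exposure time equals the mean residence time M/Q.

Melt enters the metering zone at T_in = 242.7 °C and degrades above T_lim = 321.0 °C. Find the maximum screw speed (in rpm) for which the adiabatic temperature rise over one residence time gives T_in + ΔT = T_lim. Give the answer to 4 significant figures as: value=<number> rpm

Q_s = Q / 3600 = 108.3 / 3600 = 0.0300833 kg/s
t_res = M / Q_s = 11.70 / 0.0300833 = 388.92 s
Convert to metres: D = 0.0257 m, h = 0.00992 m
Allowable rise: ΔT_a = T_lim − T_in = 321.0 − 242.7 = 78.3 K
Invert ΔT = ηγ̇²t_res/(ρcp) for γ̇: γ̇_max² = ΔT_a ρ cp / (η t_res) = 78.3·960·1871 / (3459·388.92) = 104.543 s⁻²
γ̇_max = sqrt(104.543) = 10.2246 s⁻¹
Solve γ̇ = πDN/h for N: N_max = γ̇_max·h/(π·D) = 10.2246 × 0.00992 / (π × 0.0257) = 1.25625 rev/s = 75.3751 rpm

value=75.38 rpm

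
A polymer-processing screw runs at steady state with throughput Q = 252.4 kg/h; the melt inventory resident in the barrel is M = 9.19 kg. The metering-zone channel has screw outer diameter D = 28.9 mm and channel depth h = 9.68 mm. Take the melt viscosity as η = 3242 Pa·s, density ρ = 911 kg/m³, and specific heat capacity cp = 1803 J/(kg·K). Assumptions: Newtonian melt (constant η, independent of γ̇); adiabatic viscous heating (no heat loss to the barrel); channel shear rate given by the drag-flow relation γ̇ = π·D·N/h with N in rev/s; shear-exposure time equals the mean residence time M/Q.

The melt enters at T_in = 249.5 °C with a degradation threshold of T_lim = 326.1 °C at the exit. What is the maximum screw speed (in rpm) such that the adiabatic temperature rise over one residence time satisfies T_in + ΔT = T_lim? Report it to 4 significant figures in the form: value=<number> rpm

value=110.1 rpm

Throughput in SI: Q_s = 252.4 kg/h ÷ 3600 s/h = 0.0701111 kg/s
t_res = M / Q_s = 9.19 ÷ 0.0701111 = 131.078 s
Geometry in SI: D = 28.9 mm → 0.0289 m, h = 9.68 mm → 0.00968 m
Allowable rise: ΔT_a = T_lim − T_in = 326.1 − 249.5 = 76.6 K
γ̇_max² = ΔT_a·ρ·cp / (η·t_res) = [76.6 × 911 × 1803] / [3242 × 131.078] = 296.075 s⁻²
Take the square root: γ̇_max = √(296.075) = 17.2068 s⁻¹
N_max = γ̇_max·h / (π·D) = 17.2068 · 0.00968 / (π · 0.0289) = 1.83454 rev/s = 110.073 rpm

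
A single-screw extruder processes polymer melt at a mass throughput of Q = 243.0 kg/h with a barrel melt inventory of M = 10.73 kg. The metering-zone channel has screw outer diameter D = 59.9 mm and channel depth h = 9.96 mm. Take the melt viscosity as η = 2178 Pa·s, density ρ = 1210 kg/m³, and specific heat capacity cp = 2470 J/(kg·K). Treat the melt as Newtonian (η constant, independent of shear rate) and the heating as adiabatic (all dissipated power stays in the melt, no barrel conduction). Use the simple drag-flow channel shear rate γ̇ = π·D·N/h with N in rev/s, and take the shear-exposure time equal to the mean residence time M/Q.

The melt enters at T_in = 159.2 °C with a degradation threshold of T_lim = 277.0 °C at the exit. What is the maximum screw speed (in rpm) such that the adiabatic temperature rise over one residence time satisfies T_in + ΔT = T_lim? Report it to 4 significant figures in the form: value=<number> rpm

Throughput in SI: Q_s = 243.0 kg/h ÷ 3600 s/h = 0.0675 kg/s
Mean residence time: t_res = M/Q_s = 10.73 kg / 0.0675 kg/s = 158.963 s
Convert to metres: D = 0.0599 m, h = 0.00996 m
ΔT_a = T_lim − T_in = 277.0 °C − 159.2 °C = 117.8 K
γ̇_max² = ΔT_a·ρ·cp / (η·t_res) = [117.8 × 1210 × 2470] / [2178 × 158.963] = 1016.89 s⁻²
γ̇_max = √1016.89 = 31.8887 s⁻¹
N_max = γ̇_max·h / (π·D) = 31.8887 · 0.00996 / (π · 0.0599) = 1.68779 rev/s = 101.268 rpm

value=101.3 rpm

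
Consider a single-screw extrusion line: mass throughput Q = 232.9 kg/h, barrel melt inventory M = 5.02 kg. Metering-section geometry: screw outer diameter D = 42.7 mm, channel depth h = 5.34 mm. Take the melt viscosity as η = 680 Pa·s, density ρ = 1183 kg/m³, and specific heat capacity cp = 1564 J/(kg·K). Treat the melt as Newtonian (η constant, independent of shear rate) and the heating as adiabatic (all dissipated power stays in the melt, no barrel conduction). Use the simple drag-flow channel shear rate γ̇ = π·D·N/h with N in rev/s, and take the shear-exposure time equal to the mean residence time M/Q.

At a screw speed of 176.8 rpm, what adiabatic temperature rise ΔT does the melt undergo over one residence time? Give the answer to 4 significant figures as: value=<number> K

value=156.3 K

Q_s = Q / 3600 = 232.9 / 3600 = 0.0646944 kg/s
t_res = M / Q_s = 5.02 / 0.0646944 = 77.5955 s
Geometry in metres: D = 42.7 mm → 0.0427 m, h = 5.34 mm → 0.00534 m; screw speed N = 176.8 rpm = 2.94667 rev/s
γ̇ = π D N / h = (π)(0.0427)(2.94667) / 0.00534 = 74.0231 s⁻¹
Adiabatic rise: ΔT = η γ̇² t_res / (ρ cp) = 680·(74.0231)²·77.5955 / (1183·1564) = 156.264 K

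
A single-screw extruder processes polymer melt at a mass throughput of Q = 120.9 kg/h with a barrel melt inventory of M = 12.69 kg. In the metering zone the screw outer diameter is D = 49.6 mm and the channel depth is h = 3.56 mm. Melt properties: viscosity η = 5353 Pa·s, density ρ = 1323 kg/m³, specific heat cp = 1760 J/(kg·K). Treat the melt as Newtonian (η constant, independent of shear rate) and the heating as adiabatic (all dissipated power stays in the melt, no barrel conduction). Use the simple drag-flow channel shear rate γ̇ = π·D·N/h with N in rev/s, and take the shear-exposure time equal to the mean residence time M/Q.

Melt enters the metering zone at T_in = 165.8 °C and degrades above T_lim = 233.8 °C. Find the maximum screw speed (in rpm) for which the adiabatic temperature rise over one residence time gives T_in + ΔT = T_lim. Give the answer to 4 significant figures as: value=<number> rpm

value=12.13 rpm

Q_s = Q / 3600 = 120.9 / 3600 = 0.0335833 kg/s
t_res = M / Q_s = 12.69 ÷ 0.0335833 = 377.866 s
D = 49.6 mm = 0.0496 m;  h = 3.56 mm = 0.00356 m
ΔT_a = T_lim − T_in = 233.8 °C − 165.8 °C = 68 K
γ̇_max² = ΔT_a·ρ·cp/(η·t_res) = 68·1323·1760/(5353·377.866) = 78.2792 s⁻²
γ̇_max = sqrt(78.2792) = 8.84755 s⁻¹
N_max = γ̇_max·h / (π·D) = 8.84755 · 0.00356 / (π · 0.0496) = 0.202135 rev/s = 12.1281 rpm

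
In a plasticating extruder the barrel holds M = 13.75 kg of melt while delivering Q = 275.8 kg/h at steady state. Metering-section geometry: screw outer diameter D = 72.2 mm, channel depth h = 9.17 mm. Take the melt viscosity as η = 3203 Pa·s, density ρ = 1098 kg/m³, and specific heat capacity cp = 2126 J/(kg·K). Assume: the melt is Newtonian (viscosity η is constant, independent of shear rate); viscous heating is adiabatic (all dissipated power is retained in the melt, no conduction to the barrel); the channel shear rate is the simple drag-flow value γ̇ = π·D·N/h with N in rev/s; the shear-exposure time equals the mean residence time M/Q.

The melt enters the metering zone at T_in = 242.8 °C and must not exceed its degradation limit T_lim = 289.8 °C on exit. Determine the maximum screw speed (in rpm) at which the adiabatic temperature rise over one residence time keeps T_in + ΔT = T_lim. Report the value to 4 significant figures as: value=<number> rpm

value=33.51 rpm

Convert throughput: Q = 275.8 kg/h = 275.8/3600 = 0.0766111 kg/s
Mean residence time: t_res = M/Q_s = 13.75 kg / 0.0766111 kg/s = 179.478 s
Geometry in SI: D = 72.2 mm → 0.0722 m, h = 9.17 mm → 0.00917 m
ΔT_a = T_lim − T_in = 289.8 − 242.8 = 47 K
Invert ΔT = ηγ̇²t_res/(ρcp) for γ̇: γ̇_max² = ΔT_a ρ cp / (η t_res) = 47·1098·2126 / (3203·179.478) = 190.852 s⁻²
γ̇_max = sqrt(190.852) = 13.8149 s⁻¹
N_max = γ̇_max h / (πD) = 13.8149·0.00917/(π·0.0722) = 0.558509 rev/s → ×60 = 33.5105 rpm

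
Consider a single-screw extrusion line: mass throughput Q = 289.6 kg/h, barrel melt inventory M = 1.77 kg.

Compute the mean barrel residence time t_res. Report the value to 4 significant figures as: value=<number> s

Convert throughput: Q = 289.6 kg/h = 289.6/3600 = 0.0804444 kg/s
t_res = M / Q_s = 1.77 ÷ 0.0804444 = 22.0028 s

value=22.00 s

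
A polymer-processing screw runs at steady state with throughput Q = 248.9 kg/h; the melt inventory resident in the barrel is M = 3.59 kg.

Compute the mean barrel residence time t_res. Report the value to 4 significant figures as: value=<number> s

Q_s = Q / 3600 = 248.9 / 3600 = 0.0691389 kg/s
t_res = M / Q_s = 3.59 / 0.0691389 = 51.9245 s

value=51.92 s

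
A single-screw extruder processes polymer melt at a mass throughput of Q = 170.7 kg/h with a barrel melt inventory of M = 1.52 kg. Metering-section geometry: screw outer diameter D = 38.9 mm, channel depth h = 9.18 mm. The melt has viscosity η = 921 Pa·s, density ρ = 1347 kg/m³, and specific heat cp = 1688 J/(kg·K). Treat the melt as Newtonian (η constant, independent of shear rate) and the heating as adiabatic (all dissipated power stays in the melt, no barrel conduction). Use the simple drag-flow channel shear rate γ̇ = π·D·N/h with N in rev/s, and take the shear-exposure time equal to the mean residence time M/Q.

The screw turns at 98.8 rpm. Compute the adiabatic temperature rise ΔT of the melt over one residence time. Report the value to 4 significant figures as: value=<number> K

Throughput in SI: Q_s = 170.7 kg/h ÷ 3600 s/h = 0.0474167 kg/s
Mean residence time: t_res = M/Q_s = 1.52 kg / 0.0474167 kg/s = 32.0562 s
Geometry in metres: D = 38.9 mm → 0.0389 m, h = 9.18 mm → 0.00918 m; screw speed N = 98.8 rpm = 1.64667 rev/s
Shear rate: γ̇ = πDN/h = π·0.0389·1.64667/0.00918 = 21.9211 s⁻¹
ΔT = η·γ̇²·t_res/(ρ·cp) = [921 × 21.9211² × 32.0562] / [1347 × 1688] = 6.23961 K

value=6.240 K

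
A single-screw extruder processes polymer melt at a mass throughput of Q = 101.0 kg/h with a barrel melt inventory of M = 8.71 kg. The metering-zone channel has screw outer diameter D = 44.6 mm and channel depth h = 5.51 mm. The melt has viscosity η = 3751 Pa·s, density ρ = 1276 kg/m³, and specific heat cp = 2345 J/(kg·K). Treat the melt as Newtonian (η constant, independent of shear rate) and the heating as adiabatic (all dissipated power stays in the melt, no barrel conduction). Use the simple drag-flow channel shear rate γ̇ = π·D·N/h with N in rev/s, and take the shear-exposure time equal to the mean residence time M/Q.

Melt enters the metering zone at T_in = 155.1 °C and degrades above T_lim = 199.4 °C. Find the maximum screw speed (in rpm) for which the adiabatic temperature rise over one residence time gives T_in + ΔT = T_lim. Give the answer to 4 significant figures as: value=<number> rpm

value=25.17 rpm

Q_s = Q / 3600 = 101.0 / 3600 = 0.0280556 kg/s
Mean residence time: t_res = M/Q_s = 8.71 kg / 0.0280556 kg/s = 310.455 s
D = 44.6 mm = 0.0446 m;  h = 5.51 mm = 0.00551 m
ΔT_a = T_lim − T_in = 199.4 − 155.1 = 44.3 K
γ̇_max² = ΔT_a·ρ·cp / (η·t_res) = [44.3 × 1276 × 2345] / [3751 × 310.455] = 113.828 s⁻²
γ̇_max = √113.828 = 10.669 s⁻¹
N_max = γ̇_max h / (πD) = 10.669·0.00551/(π·0.0446) = 0.419558 rev/s → ×60 = 25.1735 rpm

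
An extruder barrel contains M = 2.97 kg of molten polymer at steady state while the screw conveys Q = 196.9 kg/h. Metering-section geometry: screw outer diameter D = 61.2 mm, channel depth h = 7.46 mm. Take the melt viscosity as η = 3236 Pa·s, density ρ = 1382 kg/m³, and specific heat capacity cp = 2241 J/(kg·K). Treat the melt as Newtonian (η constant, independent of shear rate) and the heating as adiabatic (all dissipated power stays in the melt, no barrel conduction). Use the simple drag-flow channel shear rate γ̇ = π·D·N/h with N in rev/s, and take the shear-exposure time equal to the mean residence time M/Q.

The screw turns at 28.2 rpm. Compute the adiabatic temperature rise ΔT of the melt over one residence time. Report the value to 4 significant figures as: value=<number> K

value=8.325 K

Q_s = Q / 3600 = 196.9 / 3600 = 0.0546944 kg/s
t_res = M / Q_s = 2.97 / 0.0546944 = 54.3017 s
Convert to SI: D = 0.0612 m, h = 0.00746 m, N = 28.2/60 = 0.47 rev/s
γ̇ = π D N / h = (π)(0.0612)(0.47) / 0.00746 = 12.1132 s⁻¹
ΔT = η·γ̇²·t_res/(ρ·cp) = [3236 × 12.1132² × 54.3017] / [1382 × 2241] = 8.32516 K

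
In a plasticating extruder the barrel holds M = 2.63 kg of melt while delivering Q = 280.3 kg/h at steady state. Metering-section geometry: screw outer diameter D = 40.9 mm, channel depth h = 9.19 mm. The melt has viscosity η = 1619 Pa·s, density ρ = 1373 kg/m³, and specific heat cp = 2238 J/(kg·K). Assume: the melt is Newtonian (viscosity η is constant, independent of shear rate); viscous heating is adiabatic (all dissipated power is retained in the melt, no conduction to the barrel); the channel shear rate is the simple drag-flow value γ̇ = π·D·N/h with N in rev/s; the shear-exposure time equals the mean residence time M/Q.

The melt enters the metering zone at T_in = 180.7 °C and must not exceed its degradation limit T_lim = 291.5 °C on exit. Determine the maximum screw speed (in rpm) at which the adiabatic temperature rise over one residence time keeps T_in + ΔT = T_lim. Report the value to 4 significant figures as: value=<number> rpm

Convert throughput: Q = 280.3 kg/h = 280.3/3600 = 0.0778611 kg/s
t_res = M / Q_s = 2.63 / 0.0778611 = 33.7781 s
Geometry in SI: D = 40.9 mm → 0.0409 m, h = 9.19 mm → 0.00919 m
Allowable rise: ΔT_a = T_lim − T_in = 291.5 − 180.7 = 110.8 K
Invert ΔT = ηγ̇²t_res/(ρcp) for γ̇: γ̇_max² = ΔT_a ρ cp / (η t_res) = 110.8·1373·2238 / (1619·33.7781) = 6225.7 s⁻²
γ̇_max = sqrt(6225.7) = 78.9031 s⁻¹
Solve γ̇ = πDN/h for N: N_max = γ̇_max·h/(π·D) = 78.9031 × 0.00919 / (π × 0.0409) = 5.64334 rev/s = 338.601 rpm

value=338.6 rpm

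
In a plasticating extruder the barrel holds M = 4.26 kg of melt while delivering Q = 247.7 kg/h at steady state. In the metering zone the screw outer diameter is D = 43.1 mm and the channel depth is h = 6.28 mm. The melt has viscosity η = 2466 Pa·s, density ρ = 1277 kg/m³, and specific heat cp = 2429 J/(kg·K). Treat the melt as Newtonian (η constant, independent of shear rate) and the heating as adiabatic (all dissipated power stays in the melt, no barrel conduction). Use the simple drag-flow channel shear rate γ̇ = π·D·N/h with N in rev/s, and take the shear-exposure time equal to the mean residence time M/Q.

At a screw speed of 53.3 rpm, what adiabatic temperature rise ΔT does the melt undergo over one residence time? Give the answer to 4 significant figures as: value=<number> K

Throughput in SI: Q_s = 247.7 kg/h ÷ 3600 s/h = 0.0688056 kg/s
t_res = M / Q_s = 4.26 / 0.0688056 = 61.9136 s
D = 43.1 mm = 0.0431 m;  h = 6.28 mm = 0.00628 m;  N = 53.3 rpm / 60 = 0.888333 rev/s
γ̇ = π·D·N / h = π · 0.0431 · 0.888333 / 0.00628 = 19.1533 s⁻¹
ΔT = η·γ̇²·t_res/(ρ·cp) = [2466 × 19.1533² × 61.9136] / [1277 × 2429] = 18.0571 K

value=18.06 K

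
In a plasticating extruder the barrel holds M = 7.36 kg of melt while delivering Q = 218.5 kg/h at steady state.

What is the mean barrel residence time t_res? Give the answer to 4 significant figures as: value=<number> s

Q_s = Q / 3600 = 218.5 / 3600 = 0.0606944 kg/s
t_res = M / Q_s = 7.36 ÷ 0.0606944 = 121.263 s

value=121.3 s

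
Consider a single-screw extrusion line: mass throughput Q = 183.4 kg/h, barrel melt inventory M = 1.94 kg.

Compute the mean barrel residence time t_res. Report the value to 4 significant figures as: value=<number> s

value=38.08 s

Convert throughput: Q = 183.4 kg/h = 183.4/3600 = 0.0509444 kg/s
t_res = M / Q_s = 1.94 ÷ 0.0509444 = 38.0807 s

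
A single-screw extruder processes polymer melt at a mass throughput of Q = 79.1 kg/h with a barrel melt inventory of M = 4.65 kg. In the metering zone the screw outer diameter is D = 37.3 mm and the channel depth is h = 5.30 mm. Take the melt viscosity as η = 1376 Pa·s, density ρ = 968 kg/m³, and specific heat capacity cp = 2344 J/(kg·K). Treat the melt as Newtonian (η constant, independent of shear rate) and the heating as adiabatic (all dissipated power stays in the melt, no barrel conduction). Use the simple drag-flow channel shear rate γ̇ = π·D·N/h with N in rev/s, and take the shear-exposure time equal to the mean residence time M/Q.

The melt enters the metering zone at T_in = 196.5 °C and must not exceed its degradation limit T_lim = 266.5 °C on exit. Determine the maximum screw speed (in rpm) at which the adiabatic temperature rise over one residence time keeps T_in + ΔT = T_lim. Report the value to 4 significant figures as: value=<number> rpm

Convert throughput: Q = 79.1 kg/h = 79.1/3600 = 0.0219722 kg/s
t_res = M / Q_s = 4.65 / 0.0219722 = 211.631 s
D = 37.3 mm = 0.0373 m;  h = 5.30 mm = 0.0053 m
ΔT_a = T_lim − T_in = 266.5 °C − 196.5 °C = 70 K
γ̇_max² = ΔT_a·ρ·cp/(η·t_res) = 70·968·2344/(1376·211.631) = 545.423 s⁻²
γ̇_max = sqrt(545.423) = 23.3543 s⁻¹
Solve γ̇ = πDN/h for N: N_max = γ̇_max·h/(π·D) = 23.3543 × 0.0053 / (π × 0.0373) = 1.05629 rev/s = 63.3775 rpm

value=63.38 rpm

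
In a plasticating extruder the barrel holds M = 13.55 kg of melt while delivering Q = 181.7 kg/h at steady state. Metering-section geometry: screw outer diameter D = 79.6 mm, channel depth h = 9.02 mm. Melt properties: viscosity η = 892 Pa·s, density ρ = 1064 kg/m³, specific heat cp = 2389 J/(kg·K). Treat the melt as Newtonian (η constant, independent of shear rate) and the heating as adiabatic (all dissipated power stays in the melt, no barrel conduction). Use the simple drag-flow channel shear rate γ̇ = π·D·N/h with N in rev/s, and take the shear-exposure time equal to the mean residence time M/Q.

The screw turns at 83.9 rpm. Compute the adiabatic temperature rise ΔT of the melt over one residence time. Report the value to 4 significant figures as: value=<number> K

Convert throughput: Q = 181.7 kg/h = 181.7/3600 = 0.0504722 kg/s
t_res = M / Q_s = 13.55 / 0.0504722 = 268.465 s
D = 79.6 mm = 0.0796 m;  h = 9.02 mm = 0.00902 m;  N = 83.9 rpm / 60 = 1.39833 rev/s
Shear rate: γ̇ = πDN/h = π·0.0796·1.39833/0.00902 = 38.7674 s⁻¹
Adiabatic rise: ΔT = η γ̇² t_res / (ρ cp) = 892·(38.7674)²·268.465 / (1064·2389) = 141.589 K

value=141.6 K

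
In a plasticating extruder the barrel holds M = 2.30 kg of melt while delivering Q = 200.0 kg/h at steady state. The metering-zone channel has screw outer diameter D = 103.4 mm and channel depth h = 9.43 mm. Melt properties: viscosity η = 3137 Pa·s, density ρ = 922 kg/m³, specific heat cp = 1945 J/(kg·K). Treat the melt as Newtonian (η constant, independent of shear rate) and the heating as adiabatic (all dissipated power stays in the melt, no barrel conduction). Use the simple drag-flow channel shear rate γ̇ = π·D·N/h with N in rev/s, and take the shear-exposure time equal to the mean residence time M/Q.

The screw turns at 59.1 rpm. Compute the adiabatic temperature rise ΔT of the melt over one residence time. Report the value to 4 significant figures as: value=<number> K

value=83.38 K

Q_s = Q / 3600 = 200.0 / 3600 = 0.0555556 kg/s
t_res = M / Q_s = 2.30 / 0.0555556 = 41.4 s
D = 103.4 mm = 0.1034 m;  h = 9.43 mm = 0.00943 m;  N = 59.1 rpm / 60 = 0.985 rev/s
γ̇ = π D N / h = (π)(0.1034)(0.985) / 0.00943 = 33.9309 s⁻¹
ΔT = η·γ̇²·t_res/(ρ·cp) = [3137 × 33.9309² × 41.4] / [922 × 1945] = 83.3785 K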